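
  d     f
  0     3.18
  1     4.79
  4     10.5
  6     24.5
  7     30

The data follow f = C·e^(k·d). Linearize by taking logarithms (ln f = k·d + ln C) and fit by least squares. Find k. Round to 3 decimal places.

k = 0.321

Taking logs, ln f = k·d + ln C, so regress ln f on d.
AᵀA = [[102.0000, 18.0000]; [18.0000, 5]], rhs = [53.9725, 11.6747]ᵀ  (here Σd = 18.0000, Σ(d)² = 102.0000, Σln f = 11.6747, Σd·ln f = 53.9725).
Solving (det = 186.0000): k = 0.32107, ln C = 1.17909.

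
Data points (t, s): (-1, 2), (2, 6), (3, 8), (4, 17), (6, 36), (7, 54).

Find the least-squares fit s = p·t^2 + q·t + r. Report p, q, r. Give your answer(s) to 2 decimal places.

With design matrix X, XᵀX = [[4051, 657, 115]; [657, 115, 21]; [115, 21, 6]] and Xᵀs = [4312, 696, 123]ᵀ.
Row-reducing yields p = 20313/17810, q = -10629/17810, r = 499/685.

p = 1.14, q = -0.60, r = 0.73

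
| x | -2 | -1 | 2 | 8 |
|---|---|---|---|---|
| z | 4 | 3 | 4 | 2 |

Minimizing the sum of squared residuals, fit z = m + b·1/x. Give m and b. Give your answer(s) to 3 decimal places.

The normal system MᵀM·[m, b]ᵀ = Mᵀz is [[4, -7/8]; [-7/8, 97/64]]·[m, b]ᵀ = [13, -11/4]ᵀ.
Determinant 4·(97/64) − (-7/8)² = 339/64.
m = (13·(97/64) − (-7/8)·(-11/4))/(339/64) = 369/113; b = (4·(-11/4) − (-7/8)·13)/(339/64) = 8/113.

m = 3.265, b = 0.071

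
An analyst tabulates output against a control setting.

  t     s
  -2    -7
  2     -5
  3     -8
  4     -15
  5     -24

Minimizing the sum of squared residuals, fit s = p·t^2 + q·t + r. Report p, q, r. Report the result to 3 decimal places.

p = -1.023, q = 0.692, r = -1.588

From the data, Σt^2·t^2 = 994, Σt^2·t = 216, Σt^2 = 58, Σt·t = 58, Σt = 12, Σ1 = 5.
For Mᵀs: Σt^2·s = -960, Σt·s = -200, Σs = -59.
So MᵀM·[p, q, r]ᵀ = Mᵀs: [[994, 216, 58]; [216, 58, 12]; [58, 12, 5]]·[p, q, r]ᵀ = [-960, -200, -59]ᵀ.
Row-reducing yields p = -4453/4351, q = 3010/4351, r = -6911/4351.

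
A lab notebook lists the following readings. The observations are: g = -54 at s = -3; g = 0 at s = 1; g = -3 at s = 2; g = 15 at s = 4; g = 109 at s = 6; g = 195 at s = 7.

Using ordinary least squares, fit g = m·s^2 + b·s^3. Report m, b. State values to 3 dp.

With design matrix M, MᵀM = [[4051, 25397]; [25397, 169195]] and Mᵀg = [13221, 92823]ᵀ.
Eliminating b: 169195·(row 1) − 25397·(row 2) gives 40401336·m = 169195·13221 − 25397·92823 = -120498636, so m = -10041553/3366778.
Then b = (92823 − 25397·(-10041553/3366778))/169195 = 3354353/3366778.

m = -2.983, b = 0.996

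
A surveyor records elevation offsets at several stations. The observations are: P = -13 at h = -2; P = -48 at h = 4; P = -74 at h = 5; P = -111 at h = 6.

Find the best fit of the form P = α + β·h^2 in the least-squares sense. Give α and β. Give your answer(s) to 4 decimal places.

α = 0.2117, β = -3.0475

Sums needed: Σ1 = 4, Σh^2 = 81, Σh^2·h^2 = 2193.
Moment sums: ΣP = -246, Σh^2·P = -6666.
Normal equations: [[4, 81]; [81, 2193]]·[α, β]ᵀ = [-246, -6666]ᵀ.
det = 4·2193 − 81² = 2211.
α = ((-246)·2193 − 81·(-6666))/2211 = 156/737; β = (4·(-6666) − 81·(-246))/2211 = -2246/737.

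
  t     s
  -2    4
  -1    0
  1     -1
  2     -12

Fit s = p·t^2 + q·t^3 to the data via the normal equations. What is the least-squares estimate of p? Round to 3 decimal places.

Sums needed: Σt^2·t^2 = 34, Σt^2·t^3 = 0, Σt^3·t^3 = 130.
Right-hand side: Σt^2·s = -33, Σt^3·s = -129.
AᵀA·[p, q]ᵀ = Aᵀs becomes [[34, 0]; [0, 130]]·[p, q]ᵀ = [-33, -129]ᵀ.
Determinant 34·130 − 0² = 4420.
p = ((-33)·130 − 0·(-129))/4420 = -33/34; q = (34·(-129) − 0·(-33))/4420 = -129/130.

p = -0.971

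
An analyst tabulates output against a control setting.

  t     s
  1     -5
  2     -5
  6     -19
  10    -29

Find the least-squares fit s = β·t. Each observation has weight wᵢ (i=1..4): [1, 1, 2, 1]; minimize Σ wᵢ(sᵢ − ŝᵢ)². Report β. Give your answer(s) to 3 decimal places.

β = -3.011

Entries of MᵀWM: Σwᵢ·t·t = 177.
And Σwᵢ·t·s = -533.
MᵀWM·[β]ᵀ = MᵀWs becomes [[177]]·[β]ᵀ = [-533]ᵀ.
β = (-533)/177 = -3.0113.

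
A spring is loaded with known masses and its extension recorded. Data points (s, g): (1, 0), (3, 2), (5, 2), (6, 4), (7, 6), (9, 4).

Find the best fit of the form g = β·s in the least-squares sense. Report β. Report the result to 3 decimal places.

β = 0.587

Compute the Gram sums: Σs·s = 201.
For Aᵀg: Σs·g = 118.
β = 118/201 = 0.587065.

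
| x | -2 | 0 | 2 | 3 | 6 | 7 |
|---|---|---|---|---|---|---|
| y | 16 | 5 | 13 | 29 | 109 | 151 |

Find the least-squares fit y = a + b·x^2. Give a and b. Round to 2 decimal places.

Setting ∂/∂a … = 0 gives: 6·a + 102·b = 323;  102·a + 3810·b = 11700.
Determinant 6·3810 − 102² = 12456.
a = (323·3810 − 102·11700)/12456 = 6205/2076; b = (6·11700 − 102·323)/12456 = 6209/2076.

a = 2.99, b = 2.99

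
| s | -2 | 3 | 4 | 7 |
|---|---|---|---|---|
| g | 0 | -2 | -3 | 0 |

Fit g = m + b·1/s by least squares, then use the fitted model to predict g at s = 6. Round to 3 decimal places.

Sums needed: Σ1 = 4, Σ1/s = 19/84, Σ1/s·1/s = 3133/7056.
For Aᵀg: Σg = -5, Σ1/s·g = -17/12.
Δ = 4·(3133/7056) − (19/84)² = 4057/2352.
m = ((-5)·(3133/7056) − (19/84)·(-17/12))/(4057/2352) = -4468/4057; b = (4·(-17/12) − (19/84)·(-5))/(4057/2352) = -10668/4057.
At s = 6: ĝ = (-4468/4057)·(1) + (-10668/4057)·(1/6) = -6246/4057.

ĝ = -1.540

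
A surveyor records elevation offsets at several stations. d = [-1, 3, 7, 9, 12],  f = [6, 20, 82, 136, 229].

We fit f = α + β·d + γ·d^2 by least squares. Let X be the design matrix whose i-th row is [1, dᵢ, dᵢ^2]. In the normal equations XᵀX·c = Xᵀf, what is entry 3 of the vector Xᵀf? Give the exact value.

Entry 3 ↔ basis d^2, so (Xᵀf)_{3} = Σᵢ (d^2)·fᵢ = (1)·(6) + (9)·(20) + (49)·(82) + (81)·(136) + (144)·(229) = 48196.

48196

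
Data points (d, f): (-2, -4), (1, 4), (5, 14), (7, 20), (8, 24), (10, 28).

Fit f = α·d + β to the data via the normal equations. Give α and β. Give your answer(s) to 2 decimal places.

Normal-equation sums: Σd·d = 243, Σd = 29, Σ1 = 6.
Moment sums: Σd·f = 694, Σf = 86.
XᵀX·[α, β]ᵀ = Xᵀf becomes [[243, 29]; [29, 6]]·[α, β]ᵀ = [694, 86]ᵀ.
Eliminating β: 6·(row 1) − 29·(row 2) gives 617·α = 6·694 − 29·86 = 1670, so α = 1670/617.
Then β = (86 − 29·(1670/617))/6 = 772/617.

α = 2.71, β = 1.25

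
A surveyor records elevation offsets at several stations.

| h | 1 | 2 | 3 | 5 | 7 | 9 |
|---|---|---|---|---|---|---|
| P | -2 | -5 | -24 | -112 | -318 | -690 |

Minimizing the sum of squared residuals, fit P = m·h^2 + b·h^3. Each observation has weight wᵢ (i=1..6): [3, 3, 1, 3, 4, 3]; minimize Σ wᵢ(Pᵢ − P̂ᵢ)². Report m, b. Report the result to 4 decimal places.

From the data, Σwᵢ·h^2·h^2 = 31294, Σwᵢ·h^2·h^3 = 254092, Σwᵢ·h^3·h^3 = 2112718.
For XᵀWP: Σwᵢ·h^2·P = -238680, Σwᵢ·h^3·P = -1988100.
det = 31294·2112718 − 254092² = 1552652628.
m = ((-238680)·2112718 − 254092·(-1988100))/1552652628 = 74731080/129387719; b = (31294·(-1988100) − 254092·(-238680))/1552652628 = -130743570/129387719.

m = 0.5776, b = -1.0105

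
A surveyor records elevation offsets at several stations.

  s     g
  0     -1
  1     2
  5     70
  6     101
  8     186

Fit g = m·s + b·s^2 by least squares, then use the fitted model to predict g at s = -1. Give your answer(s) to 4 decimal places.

ĝ = 4.7405

The normal system MᵀM·[m, b]ᵀ = Mᵀg is [[126, 854]; [854, 6018]]·[m, b]ᵀ = [2446, 17292]ᵀ.
Δ = 126·6018 − 854² = 28952.
m = (2446·6018 − 854·17292)/28952 = -11835/7238; b = (126·17292 − 854·2446)/28952 = 3211/1034.
At s = -1: ĝ = (-11835/7238)·(-1) + (3211/1034)·(1) = 17156/3619.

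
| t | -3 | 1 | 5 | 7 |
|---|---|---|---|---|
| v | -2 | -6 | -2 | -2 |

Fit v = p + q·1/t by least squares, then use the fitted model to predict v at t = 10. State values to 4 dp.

v̂ = -2.5029

Sums needed: Σ1 = 4, Σ1/t = 106/105, Σ1/t·1/t = 12916/11025.
For Aᵀv: Σv = -12, Σ1/t·v = -632/105.
Determinant 4·(12916/11025) − (106/105)² = 4492/1225.
p = ((-12)·(12916/11025) − (106/105)·(-632/105))/(4492/1225) = -22000/10107; q = (4·(-632/105) − (106/105)·(-12))/(4492/1225) = -10990/3369.
At t = 10: v̂ = (-22000/10107)·(1) + (-10990/3369)·(1/10) = -25297/10107.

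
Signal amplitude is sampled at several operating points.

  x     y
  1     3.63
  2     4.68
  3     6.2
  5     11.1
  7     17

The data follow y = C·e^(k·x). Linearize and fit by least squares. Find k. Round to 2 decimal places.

Let Y = ln y. Fitting Y = k·x + ln C by least squares:
AᵀA = [[88.0000, 18.0000]; [18.0000, 5]], rhs = [41.7167, 9.8972]ᵀ  (here Σx = 18.0000, Σ(x)² = 88.0000, Σln y = 9.8972, Σx·ln y = 41.7167).
Solving (det = 116.0000): k = 0.26236, ln C = 1.03497.

k = 0.26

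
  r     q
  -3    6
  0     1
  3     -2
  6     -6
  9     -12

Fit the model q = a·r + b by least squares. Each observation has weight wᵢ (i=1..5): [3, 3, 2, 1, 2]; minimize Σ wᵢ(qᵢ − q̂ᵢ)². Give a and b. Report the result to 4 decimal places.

Entries of MᵀWM: Σwᵢ·r·r = 243, Σwᵢ·r = 21, Σwᵢ·1 = 11.
For MᵀWq: Σwᵢ·r·q = -318, Σwᵢ·q = -13.
MᵀWM·[a, b]ᵀ = MᵀWq becomes [[243, 21]; [21, 11]]·[a, b]ᵀ = [-318, -13]ᵀ.
Δ = 243·11 − 21² = 2232.
a = ((-318)·11 − 21·(-13))/2232 = -1075/744; b = (243·(-13) − 21·(-318))/2232 = 391/248.

a = -1.4449, b = 1.5766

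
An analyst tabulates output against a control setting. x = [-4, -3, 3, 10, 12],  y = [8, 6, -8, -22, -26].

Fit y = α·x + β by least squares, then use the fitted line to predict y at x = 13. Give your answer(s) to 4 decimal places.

ŷ = -28.4522

Compute the Gram sums: Σx·x = 278, Σx = 18, Σ1 = 5.
Right-hand side: Σx·y = -606, Σy = -42.
Eliminating β: 5·(row 1) − 18·(row 2) gives 1066·α = 5·(-606) − 18·(-42) = -2274, so α = -1137/533.
Then β = ((-42) − 18·(-1137/533))/5 = -384/533.
At x = 13: ŷ = (-1137/533)·(13) + (-384/533)·(1) = -15165/533.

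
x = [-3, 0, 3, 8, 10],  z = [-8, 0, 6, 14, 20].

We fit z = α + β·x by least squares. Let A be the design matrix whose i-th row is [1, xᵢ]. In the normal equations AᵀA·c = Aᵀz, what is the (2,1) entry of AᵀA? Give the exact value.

Row 2 ↔ basis x, column 1 ↔ basis 1, so (AᵀA)_{2,1} = Σᵢ x = (-3)·(1) + (0)·(1) + (3)·(1) + (8)·(1) + (10)·(1) = 18.

18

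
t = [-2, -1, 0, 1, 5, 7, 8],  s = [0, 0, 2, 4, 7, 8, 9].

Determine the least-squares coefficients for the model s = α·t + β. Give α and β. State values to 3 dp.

Forming MᵀM = [[144, 18]; [18, 7]] and Mᵀs = [167, 30]ᵀ gives MᵀM·[α, β]ᵀ = Mᵀs.
Δ = 144·7 − 18² = 684.
α = (167·7 − 18·30)/684 = 629/684; β = (144·30 − 18·167)/684 = 73/38.

α = 0.920, β = 1.921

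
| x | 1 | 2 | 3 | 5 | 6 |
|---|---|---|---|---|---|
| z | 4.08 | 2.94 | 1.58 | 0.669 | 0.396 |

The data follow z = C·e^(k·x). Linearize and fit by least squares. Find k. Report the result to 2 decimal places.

With ln zᵢ as the transformed response and xᵢ as the regressor:
Sums: Σx = 17.0000, Σ(x)² = 75.0000, Σln z = 1.6136, Σx·ln z = -2.6327.
Normal system: [[75.0000, 17.0000]; [17.0000, 5]]·[k, ln C]ᵀ = [-2.6327, 1.6136]ᵀ.
Slope k = (n·Σx·ln z − Σx·Σln z)/(n·Σ(x)² − (Σx)²) = (5·-2.6327 − 17.0000·1.6136)/86.0000 = -0.47204; ln C = (Σln z − k·Σx)/n = 1.92765.

k = -0.47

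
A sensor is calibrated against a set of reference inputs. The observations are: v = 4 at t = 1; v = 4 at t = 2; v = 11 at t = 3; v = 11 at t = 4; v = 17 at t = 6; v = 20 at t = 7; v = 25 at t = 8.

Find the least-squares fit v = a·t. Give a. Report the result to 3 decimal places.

a = 2.966

From the data, Σt·t = 179.
And Σt·v = 531.
Normal equations: [[179]]·[a]ᵀ = [531]ᵀ.
a = 531/179 = 2.96648.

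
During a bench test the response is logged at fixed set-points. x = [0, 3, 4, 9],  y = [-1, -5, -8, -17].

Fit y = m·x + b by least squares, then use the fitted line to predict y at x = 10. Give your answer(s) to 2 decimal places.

From the data, Σx·x = 106, Σx = 16, Σ1 = 4.
Right-hand side: Σx·y = -200, Σy = -31.
det = 106·4 − 16² = 168.
m = ((-200)·4 − 16·(-31))/168 = -38/21; b = (106·(-31) − 16·(-200))/168 = -43/84.
At x = 10: ŷ = (-38/21)·(10) + (-43/84)·(1) = -521/28.

ŷ = -18.61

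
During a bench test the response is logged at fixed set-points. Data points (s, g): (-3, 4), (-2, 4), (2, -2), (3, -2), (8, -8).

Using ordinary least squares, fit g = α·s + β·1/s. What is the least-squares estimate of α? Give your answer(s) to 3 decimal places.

α = -0.951

Normal-equation sums: Σs·s = 90, Σs·1/s = 5, Σ1/s·1/s = 425/576.
For Xᵀg: Σs·g = -94, Σ1/s·g = -6.
Δ = 90·(425/576) − 5² = 1325/32.
α = ((-94)·(425/576) − 5·(-6))/(1325/32) = -2267/2385; β = (90·(-6) − 5·(-94))/(1325/32) = -448/265.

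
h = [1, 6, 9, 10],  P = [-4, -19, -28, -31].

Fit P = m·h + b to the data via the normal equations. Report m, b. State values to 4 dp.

m = -3.0000, b = -1.0000

XᵀX·[m, b]ᵀ = XᵀP reads: 218·m + 26·b = -680;  26·m + 4·b = -82.
(Σh·h = 218, Σh = 26, Σ1 = 4, Σh·P = -680, ΣP = -82.)
Δ = 218·4 − 26² = 196.
m = ((-680)·4 − 26·(-82))/196 = -3; b = (218·(-82) − 26·(-680))/196 = -1.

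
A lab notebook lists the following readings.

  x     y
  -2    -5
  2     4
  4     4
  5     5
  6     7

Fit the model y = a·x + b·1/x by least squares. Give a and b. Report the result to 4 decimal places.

a = 0.8863, b = 5.1329

The normal system MᵀM·[a, b]ᵀ = Mᵀy is [[85, 5]; [5, 2269/3600]]·[a, b]ᵀ = [101, 23/3]ᵀ.
det = 85·(2269/3600) − 5² = 20573/720.
a = (101·(2269/3600) − 5·(23/3))/(20573/720) = 91169/102865; b = (85·(23/3) − 5·101)/(20573/720) = 105600/20573.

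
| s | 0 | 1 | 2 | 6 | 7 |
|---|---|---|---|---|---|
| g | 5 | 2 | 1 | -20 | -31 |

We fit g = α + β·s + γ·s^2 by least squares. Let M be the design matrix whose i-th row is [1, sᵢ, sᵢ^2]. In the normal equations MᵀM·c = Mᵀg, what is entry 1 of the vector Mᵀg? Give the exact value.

-43

Entry 1 ↔ basis 1, so (Mᵀg)_{1} = Σᵢ gᵢ = (1)·(5) + (1)·(2) + (1)·(1) + (1)·(-20) + (1)·(-31) = -43.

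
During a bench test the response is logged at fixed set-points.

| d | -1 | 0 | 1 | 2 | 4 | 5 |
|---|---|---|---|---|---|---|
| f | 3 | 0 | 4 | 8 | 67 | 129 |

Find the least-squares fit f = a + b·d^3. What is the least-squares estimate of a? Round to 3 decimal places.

The normal equations are: 6·a + 197·b = 211;  197·a + 19787·b = 20478.
Determinant 6·19787 − 197² = 79913.
a = (211·19787 − 197·20478)/79913 = 140891/79913; b = (6·20478 − 197·211)/79913 = 81301/79913.

a = 1.763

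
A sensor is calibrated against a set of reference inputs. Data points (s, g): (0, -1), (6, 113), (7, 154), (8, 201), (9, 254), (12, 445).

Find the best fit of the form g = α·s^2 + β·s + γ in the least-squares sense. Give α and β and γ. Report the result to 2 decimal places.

α = 3.00, β = 1.19, γ = -1.19

Normal-equation sums: Σs^2·s^2 = 35090, Σs^2·s = 3528, Σs^2 = 374, Σs·s = 374, Σs = 42, Σ1 = 6.
And Σs^2·g = 109132, Σs·g = 10990, Σg = 1166.
Solving the 3×3 system (Gaussian elimination) gives α = 51394/17113, β = 101689/85565, γ = -101488/85565.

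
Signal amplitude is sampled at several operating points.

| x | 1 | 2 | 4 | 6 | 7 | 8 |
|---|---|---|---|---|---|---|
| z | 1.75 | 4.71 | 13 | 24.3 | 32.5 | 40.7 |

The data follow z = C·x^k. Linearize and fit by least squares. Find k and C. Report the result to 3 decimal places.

Let Y = ln z. Fitting Y = k·ln x + ln C by least squares:
Sums: Σln x = 7.8966, Σ(ln x)² = 13.7233, Σln z = 15.0522, Σln x·ln z = 24.8276.
Normal system: [[13.7233, 7.8966]; [7.8966, 6]]·[k, ln C]ᵀ = [24.8276, 15.0522]ᵀ.
Slope k = (n·Σln x·ln z − Σln x·Σln z)/(n·Σ(ln x)² − (Σln x)²) = (6·24.8276 − 7.8966·15.0522)/19.9843 = 1.50643; ln C = (Σln z − k·Σln x)/n = 0.52610, so C = exp(0.52610) = 1.69232.

k = 1.506, C = 1.692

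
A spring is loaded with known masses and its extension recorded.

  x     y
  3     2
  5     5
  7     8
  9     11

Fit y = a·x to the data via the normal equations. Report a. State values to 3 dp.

Compute the Gram sums: Σx·x = 164.
Right-hand side: Σx·y = 186.
So MᵀM·[a]ᵀ = Mᵀy: [[164]]·[a]ᵀ = [186]ᵀ.
Hence a = 186 / 164 ≈ 1.13415.

a = 1.134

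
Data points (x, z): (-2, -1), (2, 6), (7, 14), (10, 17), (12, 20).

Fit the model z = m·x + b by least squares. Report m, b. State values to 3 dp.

m = 1.485, b = 2.587

Entries of AᵀA: Σx·x = 301, Σx = 29, Σ1 = 5.
Moment sums: Σx·z = 522, Σz = 56.
Normal equations: [[301, 29]; [29, 5]]·[m, b]ᵀ = [522, 56]ᵀ.
Eliminating b: 5·(row 1) − 29·(row 2) gives 664·m = 5·522 − 29·56 = 986, so m = 493/332.
Then b = (56 − 29·(493/332))/5 = 859/332.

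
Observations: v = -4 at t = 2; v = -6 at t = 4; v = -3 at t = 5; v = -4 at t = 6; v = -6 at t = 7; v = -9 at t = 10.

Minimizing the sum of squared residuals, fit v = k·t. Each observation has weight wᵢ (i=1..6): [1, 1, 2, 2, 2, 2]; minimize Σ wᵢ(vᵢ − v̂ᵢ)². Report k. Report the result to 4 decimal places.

MᵀWM·[k]ᵀ = MᵀWv reads: 440·k = -374.
Hence k = -374 / 440 ≈ -0.85.

k = -0.8500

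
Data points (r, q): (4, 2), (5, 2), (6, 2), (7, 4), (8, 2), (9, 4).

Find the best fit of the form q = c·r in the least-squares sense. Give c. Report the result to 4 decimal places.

Normal-equation sums: Σr·r = 271.
For Xᵀq: Σr·q = 110.
So XᵀX·[c]ᵀ = Xᵀq: [[271]]·[c]ᵀ = [110]ᵀ.
c = 110/271 = 0.405904.

c = 0.4059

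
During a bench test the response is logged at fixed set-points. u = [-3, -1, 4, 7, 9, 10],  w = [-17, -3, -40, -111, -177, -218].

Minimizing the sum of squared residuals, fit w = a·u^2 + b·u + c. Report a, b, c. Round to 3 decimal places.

a = -2.023, b = -1.277, c = -2.485

Setting ∂/∂a … = 0 gives: 19300·a + 2108·b + 256·c = -42372;  2108·a + 256·b + 26·c = -4656;  256·a + 26·b + 6·c = -566.
Row-reducing yields a = -51440/25427, b = -32461/25427, c = -63176/25427.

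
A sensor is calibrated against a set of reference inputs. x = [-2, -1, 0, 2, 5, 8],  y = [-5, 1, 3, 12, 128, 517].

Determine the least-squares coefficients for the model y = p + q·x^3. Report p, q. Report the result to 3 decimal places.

Compute the Gram sums: Σ1 = 6, Σx^3 = 636, Σx^3·x^3 = 277898.
For Mᵀy: Σy = 656, Σx^3·y = 280839.
So MᵀM·[p, q]ᵀ = Mᵀy: [[6, 636]; [636, 277898]]·[p, q]ᵀ = [656, 280839]ᵀ.
Eliminating q: 277898·(row 1) − 636·(row 2) gives 1262892·p = 277898·656 − 636·280839 = 3687484, so p = 921871/315723.
Then q = (280839 − 636·(921871/315723))/277898 = 211303/210482.

p = 2.920, q = 1.004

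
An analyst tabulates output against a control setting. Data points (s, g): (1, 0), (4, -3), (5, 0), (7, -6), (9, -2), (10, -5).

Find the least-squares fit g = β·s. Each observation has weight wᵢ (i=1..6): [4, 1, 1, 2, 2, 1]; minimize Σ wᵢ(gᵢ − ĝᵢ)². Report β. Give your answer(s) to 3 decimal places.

β = -0.449

Entries of MᵀWM: Σwᵢ·s·s = 405.
For MᵀWg: Σwᵢ·s·g = -182.
MᵀWM·[β]ᵀ = MᵀWg becomes [[405]]·[β]ᵀ = [-182]ᵀ.
β = (-182)/405 = -0.449383.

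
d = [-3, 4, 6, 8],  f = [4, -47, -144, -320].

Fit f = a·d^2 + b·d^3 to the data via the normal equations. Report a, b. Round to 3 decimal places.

a = -0.995, b = -0.500

Entries of XᵀX: Σd^2·d^2 = 5729, Σd^2·d^3 = 41325, Σd^3·d^3 = 313625.
Right-hand side: Σd^2·f = -26380, Σd^3·f = -198060.
So XᵀX·[a, b]ᵀ = Xᵀf: [[5729, 41325]; [41325, 313625]]·[a, b]ᵀ = [-26380, -198060]ᵀ.
Eliminating b: 313625·(row 1) − 41325·(row 2) gives 89002000·a = 313625·(-26380) − 41325·(-198060) = -88598000, so a = -44299/44501.
Then b = ((-198060) − 41325·(-44299/44501))/313625 = -556653/1112525.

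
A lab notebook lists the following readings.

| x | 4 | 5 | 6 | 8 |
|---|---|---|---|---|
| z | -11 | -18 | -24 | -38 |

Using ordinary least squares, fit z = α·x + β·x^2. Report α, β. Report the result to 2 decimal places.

α = -1.25, β = -0.44

From the data, Σx·x = 141, Σx·x^2 = 917, Σx^2·x^2 = 6273.
And Σx·z = -582, Σx^2·z = -3922.
Normal equations: [[141, 917]; [917, 6273]]·[α, β]ᵀ = [-582, -3922]ᵀ.
Determinant 141·6273 − 917² = 43604.
α = ((-582)·6273 − 917·(-3922))/43604 = -13603/10901; β = (141·(-3922) − 917·(-582))/43604 = -4827/10901.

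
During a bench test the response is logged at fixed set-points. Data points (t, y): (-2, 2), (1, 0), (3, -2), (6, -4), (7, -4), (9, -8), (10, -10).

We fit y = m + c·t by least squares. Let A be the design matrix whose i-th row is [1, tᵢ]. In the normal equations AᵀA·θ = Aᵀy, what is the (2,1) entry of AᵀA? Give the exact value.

Row 2 ↔ basis t, column 1 ↔ basis 1, so (AᵀA)_{2,1} = Σᵢ t = (-2)·(1) + (1)·(1) + (3)·(1) + (6)·(1) + (7)·(1) + (9)·(1) + (10)·(1) = 34.

34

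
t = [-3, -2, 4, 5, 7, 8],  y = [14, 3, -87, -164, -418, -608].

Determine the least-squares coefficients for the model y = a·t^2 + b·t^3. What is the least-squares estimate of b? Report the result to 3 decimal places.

b = -1.002

From the data, Σt^2·t^2 = 7475, Σt^2·t^3 = 53449, Σt^3·t^3 = 400307.
And Σt^2·y = -64748, Σt^3·y = -481140.
So AᵀA·[a, b]ᵀ = Aᵀy: [[7475, 53449]; [53449, 400307]]·[a, b]ᵀ = [-64748, -481140]ᵀ.
Eliminating b: 400307·(row 1) − 53449·(row 2) gives 135499224·a = 400307·(-64748) − 53449·(-481140) = -202625776, so a = -25328222/16937403.
Then b = ((-481140) − 53449·(-25328222/16937403))/400307 = -16975706/16937403.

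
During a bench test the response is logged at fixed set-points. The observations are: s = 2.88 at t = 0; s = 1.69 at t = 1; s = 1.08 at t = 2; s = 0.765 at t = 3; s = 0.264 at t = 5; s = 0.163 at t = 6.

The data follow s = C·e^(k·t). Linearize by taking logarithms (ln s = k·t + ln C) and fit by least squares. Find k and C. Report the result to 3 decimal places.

k = -0.473, C = 2.853

Let Y = ln s. Fitting Y = k·t + ln C by least squares:
Σt = 17.0000, Σ(t)² = 75.0000, Σln s = -1.7542, Σt·ln s = -17.6680.
Normal system: [[75.0000, 17.0000]; [17.0000, 6]]·[k, ln C]ᵀ = [-17.6680, -1.7542]ᵀ.
Solving (det = 161.0000): k = -0.47321, ln C = 1.04839, so C = exp(1.04839) = 2.85306.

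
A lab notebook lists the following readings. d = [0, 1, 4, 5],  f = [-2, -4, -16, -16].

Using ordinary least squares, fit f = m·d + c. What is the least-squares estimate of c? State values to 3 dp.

Compute the Gram sums: Σd·d = 42, Σd = 10, Σ1 = 4.
Moment sums: Σd·f = -148, Σf = -38.
Δ = 42·4 − 10² = 68.
m = ((-148)·4 − 10·(-38))/68 = -53/17; c = (42·(-38) − 10·(-148))/68 = -29/17.

c = -1.706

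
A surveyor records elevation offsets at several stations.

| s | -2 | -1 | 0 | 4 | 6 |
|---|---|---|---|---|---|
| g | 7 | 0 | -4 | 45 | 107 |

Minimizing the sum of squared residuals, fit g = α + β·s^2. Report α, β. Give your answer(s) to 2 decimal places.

Normal-equation sums: Σ1 = 5, Σs^2 = 57, Σs^2·s^2 = 1569.
For Aᵀg: Σg = 155, Σs^2·g = 4600.
So AᵀA·[α, β]ᵀ = Aᵀg: [[5, 57]; [57, 1569]]·[α, β]ᵀ = [155, 4600]ᵀ.
Δ = 5·1569 − 57² = 4596.
α = (155·1569 − 57·4600)/4596 = -6335/1532; β = (5·4600 − 57·155)/4596 = 14165/4596.

α = -4.14, β = 3.08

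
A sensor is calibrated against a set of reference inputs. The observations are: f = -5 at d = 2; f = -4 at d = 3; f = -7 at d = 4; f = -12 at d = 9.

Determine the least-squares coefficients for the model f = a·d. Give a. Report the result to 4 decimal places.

The normal equations are: 110·a = -158.
a = (-158)/110 = -1.43636.

a = -1.4364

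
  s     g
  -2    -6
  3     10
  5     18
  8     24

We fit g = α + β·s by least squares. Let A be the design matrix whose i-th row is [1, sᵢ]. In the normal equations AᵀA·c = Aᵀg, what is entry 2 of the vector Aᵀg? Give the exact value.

Entry 2 ↔ basis s, so (Aᵀg)_{2} = Σᵢ (s)·gᵢ = (-2)·(-6) + (3)·(10) + (5)·(18) + (8)·(24) = 324.

324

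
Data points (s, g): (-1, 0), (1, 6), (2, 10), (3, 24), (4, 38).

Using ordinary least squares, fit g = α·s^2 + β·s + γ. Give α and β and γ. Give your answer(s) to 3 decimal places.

α = 1.811, β = 2.118, γ = 0.557

Setting ∂/∂α … = 0 gives: 355·α + 99·β + 31·γ = 870;  99·α + 31·β + 9·γ = 250;  31·α + 9·β + 5·γ = 78.
(Σs^2·s^2 = 355, Σs^2·s = 99, Σs^2 = 31, Σs·s = 31, Σs = 9, Σ1 = 5, Σs^2·g = 870, Σs·g = 250, Σg = 78.)
Row-reducing yields α = 1230/679, β = 1438/679, γ = 54/97.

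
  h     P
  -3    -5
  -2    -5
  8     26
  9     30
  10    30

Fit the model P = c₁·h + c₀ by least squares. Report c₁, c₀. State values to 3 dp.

Normal-equation sums: Σh·h = 258, Σh = 22, Σ1 = 5.
For AᵀP: Σh·P = 803, ΣP = 76.
AᵀA·[c₁, c₀]ᵀ = AᵀP becomes [[258, 22]; [22, 5]]·[c₁, c₀]ᵀ = [803, 76]ᵀ.
Eliminating c₀: 5·(row 1) − 22·(row 2) gives 806·c₁ = 5·803 − 22·76 = 2343, so c₁ = 2343/806.
Then c₀ = (76 − 22·(2343/806))/5 = 971/403.

c₁ = 2.907, c₀ = 2.409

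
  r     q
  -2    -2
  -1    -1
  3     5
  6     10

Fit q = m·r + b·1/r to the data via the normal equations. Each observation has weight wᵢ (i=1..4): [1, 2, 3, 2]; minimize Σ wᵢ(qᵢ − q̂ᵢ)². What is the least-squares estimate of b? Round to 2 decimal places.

b = -0.84

Sums needed: Σwᵢ·r·r = 105, Σwᵢ·r·1/r = 8, Σwᵢ·1/r·1/r = 95/36.
Right-hand side: Σwᵢ·r·q = 171, Σwᵢ·1/r·q = 34/3.
det = 105·(95/36) − 8² = 2557/12.
m = (171·(95/36) − 8·(34/3))/(2557/12) = 4327/2557; b = (105·(34/3) − 8·171)/(2557/12) = -2136/2557.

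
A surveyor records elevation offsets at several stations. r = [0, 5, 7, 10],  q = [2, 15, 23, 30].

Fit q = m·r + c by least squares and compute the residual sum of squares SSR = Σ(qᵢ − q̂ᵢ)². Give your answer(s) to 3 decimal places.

Sums needed: Σr·r = 174, Σr = 22, Σ1 = 4.
For Mᵀq: Σr·q = 536, Σq = 70.
Δ = 174·4 − 22² = 212.
m = (536·4 − 22·70)/212 = 151/53; c = (174·70 − 22·536)/212 = 97/53.
Residuals: 9/53, -57/53, 65/53, -17/53; SSR = 148/53.

SSR = 2.792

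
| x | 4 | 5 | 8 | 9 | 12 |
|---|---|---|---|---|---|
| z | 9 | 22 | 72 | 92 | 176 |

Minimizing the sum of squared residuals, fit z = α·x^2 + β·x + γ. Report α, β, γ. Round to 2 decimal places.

The normal system MᵀM·[α, β, γ]ᵀ = Mᵀz is [[32274, 3158, 330]; [3158, 330, 38]; [330, 38, 5]]·[α, β, γ]ᵀ = [38098, 3662, 371]ᵀ.
Inverting the 3×3 Gram matrix, [α, β, γ]ᵀ = [4142/3079, -2392/3079, -26731/3079]ᵀ.

α = 1.35, β = -0.78, γ = -8.68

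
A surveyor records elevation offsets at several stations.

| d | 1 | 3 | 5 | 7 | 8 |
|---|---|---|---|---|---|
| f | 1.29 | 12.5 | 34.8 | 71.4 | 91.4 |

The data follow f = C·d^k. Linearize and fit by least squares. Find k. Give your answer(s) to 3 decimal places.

k = 2.053

Linearized form: ln f = k·ln d + ln C. From the 5 transformed points,
AᵀA = [[11.9079, 6.7334]; [6.7334, 5]], rhs = [26.1826, 15.1135]ᵀ  (here Σln d = 6.7334, Σ(ln d)² = 11.9079, Σln f = 15.1135, Σln d·ln f = 26.1826).
Slope k = (n·Σln d·ln f − Σln d·Σln f)/(n·Σ(ln d)² − (Σln d)²) = (5·26.1826 − 6.7334·15.1135)/14.2007 = 2.05254; ln C = (Σln f − k·Σln d)/n = 0.25859.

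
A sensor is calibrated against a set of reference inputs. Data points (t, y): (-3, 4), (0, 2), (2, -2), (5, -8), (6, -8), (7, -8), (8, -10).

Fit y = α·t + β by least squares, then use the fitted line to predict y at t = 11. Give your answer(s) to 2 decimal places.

ŷ = -14.39

Compute the Gram sums: Σt·t = 187, Σt = 25, Σ1 = 7.
And Σt·y = -240, Σy = -30.
Eliminating β: 7·(row 1) − 25·(row 2) gives 684·α = 7·(-240) − 25·(-30) = -930, so α = -155/114.
Then β = ((-30) − 25·(-155/114))/7 = 65/114.
At t = 11: ŷ = (-155/114)·(11) + (65/114)·(1) = -820/57.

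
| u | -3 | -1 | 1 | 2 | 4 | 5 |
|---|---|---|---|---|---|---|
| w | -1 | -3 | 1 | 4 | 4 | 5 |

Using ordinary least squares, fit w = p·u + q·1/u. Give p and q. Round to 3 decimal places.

p = 0.863, q = 1.282

The normal equations are: 56·p + 6·q = 56;  6·p + (8869/3600)·q = 25/3.
Eliminating q: (8869/3600)·(row 1) − 6·(row 2) gives (45883/450)·p = (8869/3600)·56 − 6·(25/3) = 39583/450, so p = 39583/45883.
Then q = ((25/3) − 6·(39583/45883))/(8869/3600) = 58800/45883.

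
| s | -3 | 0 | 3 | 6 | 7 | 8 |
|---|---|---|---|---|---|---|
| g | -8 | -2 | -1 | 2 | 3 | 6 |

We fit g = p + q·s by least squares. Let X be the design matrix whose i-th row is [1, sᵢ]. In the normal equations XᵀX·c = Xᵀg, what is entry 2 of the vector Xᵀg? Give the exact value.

Entry 2 ↔ basis s, so (Xᵀg)_{2} = Σᵢ (s)·gᵢ = (-3)·(-8) + (0)·(-2) + (3)·(-1) + (6)·(2) + (7)·(3) + (8)·(6) = 102.

102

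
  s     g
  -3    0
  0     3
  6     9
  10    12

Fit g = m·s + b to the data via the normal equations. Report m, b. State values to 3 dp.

The normal equations are: 145·m + 13·b = 174;  13·m + 4·b = 24.
Δ = 145·4 − 13² = 411.
m = (174·4 − 13·24)/411 = 128/137; b = (145·24 − 13·174)/411 = 406/137.

m = 0.934, b = 2.964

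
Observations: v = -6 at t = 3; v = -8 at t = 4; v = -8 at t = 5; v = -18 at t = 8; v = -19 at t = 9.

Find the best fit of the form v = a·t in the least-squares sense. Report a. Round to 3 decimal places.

a = -2.077

Forming AᵀA = [[195]] and Aᵀv = [-405]ᵀ gives AᵀA·[a]ᵀ = Aᵀv.
a = (-405)/195 = -2.07692.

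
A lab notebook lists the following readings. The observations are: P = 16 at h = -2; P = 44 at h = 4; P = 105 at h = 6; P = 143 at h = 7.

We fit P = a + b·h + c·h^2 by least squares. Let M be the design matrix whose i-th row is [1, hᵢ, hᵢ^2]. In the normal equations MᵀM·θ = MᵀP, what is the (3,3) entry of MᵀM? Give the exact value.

Row 3 ↔ basis h^2, column 3 ↔ basis h^2, so (MᵀM)_{3,3} = Σᵢ (h^2)·(h^2) = (4)·(4) + (16)·(16) + (36)·(36) + (49)·(49) = 3969.

3969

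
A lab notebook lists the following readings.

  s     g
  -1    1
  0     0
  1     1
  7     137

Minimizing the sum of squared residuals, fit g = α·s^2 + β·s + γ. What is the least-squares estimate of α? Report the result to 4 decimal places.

MᵀM·[α, β, γ]ᵀ = Mᵀg reads: 2403·α + 343·β + 51·γ = 6715;  343·α + 51·β + 7·γ = 959;  51·α + 7·β + 4·γ = 139.
(Σs^2·s^2 = 2403, Σs^2·s = 343, Σs^2 = 51, Σs·s = 51, Σs = 7, Σ1 = 4, Σs^2·g = 6715, Σs·g = 959, Σg = 139.)
Row-reducing yields α = 991/353, β = 154/1765, γ = -2112/1765.

α = 2.8074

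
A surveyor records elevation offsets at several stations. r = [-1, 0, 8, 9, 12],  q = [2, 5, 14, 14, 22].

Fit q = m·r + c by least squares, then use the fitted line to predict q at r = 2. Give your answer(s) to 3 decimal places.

From the data, Σr·r = 290, Σr = 28, Σ1 = 5.
Right-hand side: Σr·q = 500, Σq = 57.
Normal equations: [[290, 28]; [28, 5]]·[m, c]ᵀ = [500, 57]ᵀ.
det = 290·5 − 28² = 666.
m = (500·5 − 28·57)/666 = 452/333; c = (290·57 − 28·500)/666 = 1265/333.
At r = 2: q̂ = (452/333)·(2) + (1265/333)·(1) = 241/37.

q̂ = 6.514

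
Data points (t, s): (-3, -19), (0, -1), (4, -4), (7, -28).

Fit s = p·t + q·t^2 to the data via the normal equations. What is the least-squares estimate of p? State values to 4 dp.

With design matrix M, MᵀM = [[74, 380]; [380, 2738]] and Mᵀs = [-155, -1607]ᵀ.
Eliminating q: 2738·(row 1) − 380·(row 2) gives 58212·p = 2738·(-155) − 380·(-1607) = 186270, so p = 4435/1386.
Then q = ((-1607) − 380·(4435/1386))/2738 = -1429/1386.

p = 3.1999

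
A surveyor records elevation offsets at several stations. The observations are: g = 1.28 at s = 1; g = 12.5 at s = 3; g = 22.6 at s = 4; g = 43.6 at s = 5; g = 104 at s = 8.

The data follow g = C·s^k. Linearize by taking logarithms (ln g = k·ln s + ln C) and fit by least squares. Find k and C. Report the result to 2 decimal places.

k = 2.13, C = 1.26

Let Y = ln g. Fitting Y = k·ln s + ln C by least squares:
Σln s = 6.1738, Σ(ln s)² = 10.0431, Σln g = 14.3100, Σln s·ln g = 22.8307.
Normal system: [[10.0431, 6.1738]; [6.1738, 5]]·[k, ln C]ᵀ = [22.8307, 14.3100]ᵀ.
Δ = 10.0431·5 − (6.1738)² = 12.1000; k = (22.8307·5 − 6.1738·14.3100)/12.1000 = 2.13276, ln C = (10.0431·14.3100 − 6.1738·22.8307)/12.1000 = 0.22855, so C = exp(0.22855) = 1.25678.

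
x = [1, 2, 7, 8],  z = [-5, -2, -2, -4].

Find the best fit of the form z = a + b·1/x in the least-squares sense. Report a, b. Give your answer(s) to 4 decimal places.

a = -2.3391, b = -2.0610

Sums needed: Σ1 = 4, Σ1/x = 99/56, Σ1/x·1/x = 4033/3136.
And Σz = -13, Σ1/x·z = -95/14.
So MᵀM·[a, b]ᵀ = Mᵀz: [[4, 99/56]; [99/56, 4033/3136]]·[a, b]ᵀ = [-13, -95/14]ᵀ.
Δ = 4·(4033/3136) − (99/56)² = 6331/3136.
a = ((-13)·(4033/3136) − (99/56)·(-95/14))/(6331/3136) = -14809/6331; b = (4·(-95/14) − (99/56)·(-13))/(6331/3136) = -13048/6331.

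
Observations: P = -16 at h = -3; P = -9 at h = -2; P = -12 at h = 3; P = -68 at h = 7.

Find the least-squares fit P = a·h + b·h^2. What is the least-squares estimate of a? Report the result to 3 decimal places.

Forming MᵀM = [[71, 335]; [335, 2579]] and MᵀP = [-446, -3620]ᵀ gives MᵀM·[a, b]ᵀ = MᵀP.
det = 71·2579 − 335² = 70884.
a = ((-446)·2579 − 335·(-3620))/70884 = 10411/11814; b = (71·(-3620) − 335·(-446))/70884 = -17935/11814.

a = 0.881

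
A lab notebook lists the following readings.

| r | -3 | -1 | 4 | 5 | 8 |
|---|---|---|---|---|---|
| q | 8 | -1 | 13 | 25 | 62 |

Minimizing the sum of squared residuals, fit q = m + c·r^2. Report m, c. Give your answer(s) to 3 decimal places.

With design matrix X, XᵀX = [[5, 115]; [115, 5059]] and Xᵀq = [107, 4872]ᵀ.
det = 5·5059 − 115² = 12070.
m = (107·5059 − 115·4872)/12070 = -18967/12070; c = (5·4872 − 115·107)/12070 = 2411/2414.

m = -1.571, c = 0.999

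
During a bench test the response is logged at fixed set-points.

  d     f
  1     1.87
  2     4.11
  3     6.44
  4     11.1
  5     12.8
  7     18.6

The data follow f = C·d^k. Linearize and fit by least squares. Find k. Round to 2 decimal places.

k = 1.21

Let Y = ln f. Fitting Y = k·ln d + ln C by least squares:
Sums: Σln d = 6.7334, Σ(ln d)² = 9.9861, Σln f = 11.7814, Σln d·ln f = 16.1540.
Normal system: [[9.9861, 6.7334]; [6.7334, 6]]·[k, ln C]ᵀ = [16.1540, 11.7814]ᵀ.
Δ = 9.9861·6 − (6.7334)² = 14.5777; k = (16.1540·6 − 6.7334·11.7814)/14.5777 = 1.20698, ln C = (9.9861·11.7814 − 6.7334·16.1540)/14.5777 = 0.60906.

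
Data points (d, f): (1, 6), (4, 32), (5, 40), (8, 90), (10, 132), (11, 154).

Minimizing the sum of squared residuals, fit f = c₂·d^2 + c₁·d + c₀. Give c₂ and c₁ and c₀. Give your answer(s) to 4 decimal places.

With design matrix A, AᵀA = [[29619, 3033, 327]; [3033, 327, 39]; [327, 39, 6]] and Aᵀf = [39112, 4068, 454]ᵀ.
Row-reducing yields c₂ = 1179/1210, c₁ = 19/6, c₀ = 3593/1815.

c₂ = 0.9744, c₁ = 3.1667, c₀ = 1.9796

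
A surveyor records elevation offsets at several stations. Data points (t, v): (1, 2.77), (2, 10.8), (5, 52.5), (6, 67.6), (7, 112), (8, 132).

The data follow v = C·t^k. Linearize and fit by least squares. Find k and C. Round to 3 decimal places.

k = 1.838, C = 2.835

With ln vᵢ as the transformed response and ln tᵢ as the regressor:
Σln t = 8.1197, Σ(ln t)² = 14.3918, Σln v = 21.1741, Σln t·ln v = 34.9091.
Normal system: [[14.3918, 8.1197]; [8.1197, 6]]·[k, ln C]ᵀ = [34.9091, 21.1741]ᵀ.
Slope k = (n·Σln t·ln v − Σln t·Σln v)/(n·Σ(ln t)² − (Σln t)²) = (6·34.9091 − 8.1197·21.1741)/20.4213 = 1.83766; ln C = (Σln v − k·Σln t)/n = 1.04215, so C = exp(1.04215) = 2.83531.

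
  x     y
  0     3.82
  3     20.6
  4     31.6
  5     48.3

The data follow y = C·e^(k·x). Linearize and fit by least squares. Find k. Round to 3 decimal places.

Linearized form: ln y = k·x + ln C. From the 4 transformed points,
Σx = 12.0000, Σ(x)² = 50.0000, Σln y = 11.6961, Σx·ln y = 42.2757.
Equations: 50.0000·k + 12.0000·ln C = 42.2757;  12.0000·k + 4·ln C = 11.6961.
Solving (det = 56.0000): k = 0.51338, ln C = 1.38390.

k = 0.513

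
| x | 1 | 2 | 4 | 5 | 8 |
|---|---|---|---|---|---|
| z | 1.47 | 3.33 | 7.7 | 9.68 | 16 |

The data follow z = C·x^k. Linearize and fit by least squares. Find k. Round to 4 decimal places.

k = 1.1562

Linearized form: ln z = k·ln x + ln C. From the 5 transformed points,
AᵀA = [[9.3166, 5.7683]; [5.7683, 5]], rhs = [13.0825, 8.6721]ᵀ  (here Σln x = 5.7683, Σ(ln x)² = 9.3166, Σln z = 8.6721, Σln x·ln z = 13.0825).
Solving (det = 13.3096): k = 1.15624, ln C = 0.40051.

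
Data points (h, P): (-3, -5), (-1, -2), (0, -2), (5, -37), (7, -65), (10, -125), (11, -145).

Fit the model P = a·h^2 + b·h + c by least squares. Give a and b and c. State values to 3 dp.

a = -1.012, b = -1.972, c = -2.178

Setting ∂/∂a … = 0 gives: 27749·a + 2771·b + 305·c = -34202;  2771·a + 305·b + 29·c = -3468;  305·a + 29·b + 7·c = -381.
Solving the 3×3 system (Gaussian elimination) gives a = -1418653/1402242, b = -2764937/1402242, c = -509092/233707.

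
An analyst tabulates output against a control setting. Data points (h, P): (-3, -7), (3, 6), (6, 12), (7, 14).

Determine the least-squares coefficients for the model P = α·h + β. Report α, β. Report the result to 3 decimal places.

Forming AᵀA = [[103, 13]; [13, 4]] and AᵀP = [209, 25]ᵀ gives AᵀA·[α, β]ᵀ = AᵀP.
Determinant 103·4 − 13² = 243.
α = (209·4 − 13·25)/243 = 511/243; β = (103·25 − 13·209)/243 = -142/243.

α = 2.103, β = -0.584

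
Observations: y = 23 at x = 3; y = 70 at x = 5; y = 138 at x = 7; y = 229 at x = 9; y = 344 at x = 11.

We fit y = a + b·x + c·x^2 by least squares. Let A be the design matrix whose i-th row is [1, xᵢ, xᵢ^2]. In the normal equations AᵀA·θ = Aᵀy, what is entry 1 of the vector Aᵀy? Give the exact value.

804

Entry 1 ↔ basis 1, so (Aᵀy)_{1} = Σᵢ yᵢ = (1)·(23) + (1)·(70) + (1)·(138) + (1)·(229) + (1)·(344) = 804.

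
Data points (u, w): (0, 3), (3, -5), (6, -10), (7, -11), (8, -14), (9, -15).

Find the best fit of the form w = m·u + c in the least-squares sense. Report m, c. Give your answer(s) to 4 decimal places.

m = -1.9652, c = 2.1420

The normal equations are: 239·m + 33·c = -399;  33·m + 6·c = -52.
Determinant 239·6 − 33² = 345.
m = ((-399)·6 − 33·(-52))/345 = -226/115; c = (239·(-52) − 33·(-399))/345 = 739/345.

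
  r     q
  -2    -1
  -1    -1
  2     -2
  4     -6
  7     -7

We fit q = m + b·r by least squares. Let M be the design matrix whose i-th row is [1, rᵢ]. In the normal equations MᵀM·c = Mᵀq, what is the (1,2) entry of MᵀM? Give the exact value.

10

Row 1 ↔ basis 1, column 2 ↔ basis r, so (MᵀM)_{1,2} = Σᵢ r = (1)·(-2) + (1)·(-1) + (1)·(2) + (1)·(4) + (1)·(7) = 10.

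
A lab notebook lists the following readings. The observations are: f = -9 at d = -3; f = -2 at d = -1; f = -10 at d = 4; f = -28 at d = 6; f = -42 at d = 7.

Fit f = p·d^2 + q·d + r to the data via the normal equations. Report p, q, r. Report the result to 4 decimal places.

Compute the Gram sums: Σd^2·d^2 = 4035, Σd^2·d = 595, Σd^2 = 111, Σd·d = 111, Σd = 13, Σ1 = 5.
And Σd^2·f = -3309, Σd·f = -473, Σf = -91.
Solving the 3×3 system (Gaussian elimination) gives p = -33828/34231, q = 29439/34231, r = 51436/34231.

p = -0.9882, q = 0.8600, r = 1.5026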